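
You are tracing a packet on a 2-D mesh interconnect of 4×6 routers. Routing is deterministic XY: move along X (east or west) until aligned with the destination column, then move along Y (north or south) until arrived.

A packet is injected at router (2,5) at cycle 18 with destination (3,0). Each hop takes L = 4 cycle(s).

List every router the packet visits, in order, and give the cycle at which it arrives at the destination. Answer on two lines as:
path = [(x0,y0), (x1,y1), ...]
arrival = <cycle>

src (2,5)  cyc=18
E→(3,5)  cyc=22
S→(3,4)  cyc=26
S→(3,3)  cyc=30
S→(3,2)  cyc=34
S→(3,1)  cyc=38
S→(3,0)  cyc=42

path = [(2,5), (3,5), (3,4), (3,3), (3,2), (3,1), (3,0)]
arrival = 42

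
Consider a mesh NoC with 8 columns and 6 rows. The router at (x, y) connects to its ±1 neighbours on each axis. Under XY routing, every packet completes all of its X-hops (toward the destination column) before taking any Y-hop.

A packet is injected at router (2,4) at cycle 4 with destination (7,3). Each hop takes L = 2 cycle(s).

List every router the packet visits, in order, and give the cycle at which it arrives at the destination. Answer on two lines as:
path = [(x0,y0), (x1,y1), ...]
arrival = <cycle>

path = [(2,4), (3,4), (4,4), (5,4), (6,4), (7,4), (7,3)]
arrival = 16

[0] x=2 y=4 t=4
[1] x=3 y=4 t=6 →E
[2] x=4 y=4 t=8 →E
[3] x=5 y=4 t=10 →E
[4] x=6 y=4 t=12 →E
[5] x=7 y=4 t=14 →E
[6] x=7 y=3 t=16 →S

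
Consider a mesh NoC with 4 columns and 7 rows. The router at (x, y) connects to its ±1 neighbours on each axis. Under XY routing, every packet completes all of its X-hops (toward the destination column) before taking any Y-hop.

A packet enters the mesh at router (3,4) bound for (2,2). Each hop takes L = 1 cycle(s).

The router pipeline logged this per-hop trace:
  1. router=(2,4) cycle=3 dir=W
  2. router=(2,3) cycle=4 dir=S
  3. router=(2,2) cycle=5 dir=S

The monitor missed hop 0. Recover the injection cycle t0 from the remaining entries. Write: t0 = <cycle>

The first recorded entry is hop 1 at cycle 3.
So t0 = 3 − 1·1 = 2.

t0 = 2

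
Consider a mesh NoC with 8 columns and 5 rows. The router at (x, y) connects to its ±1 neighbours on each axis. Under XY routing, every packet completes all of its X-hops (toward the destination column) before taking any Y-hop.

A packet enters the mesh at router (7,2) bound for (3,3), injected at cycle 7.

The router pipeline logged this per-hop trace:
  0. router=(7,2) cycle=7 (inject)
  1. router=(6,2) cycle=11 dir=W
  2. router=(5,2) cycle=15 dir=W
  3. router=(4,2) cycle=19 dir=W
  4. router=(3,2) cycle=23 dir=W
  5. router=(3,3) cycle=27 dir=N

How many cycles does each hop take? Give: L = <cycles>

L = 4

Δcyc across hop 0→1: 11 − 7 = 4.
Per-hop latency L = Δcyc = 4.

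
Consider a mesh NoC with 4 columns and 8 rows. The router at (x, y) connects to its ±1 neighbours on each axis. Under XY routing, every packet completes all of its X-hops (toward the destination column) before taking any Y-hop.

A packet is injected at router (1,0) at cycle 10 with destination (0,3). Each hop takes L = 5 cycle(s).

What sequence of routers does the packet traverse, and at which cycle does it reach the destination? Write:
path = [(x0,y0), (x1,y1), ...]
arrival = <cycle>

t=10: at (1,0)
t=15: at (0,0) after W
t=20: at (0,1) after N
t=25: at (0,2) after N
t=30: at (0,3) after N

path = [(1,0), (0,0), (0,1), (0,2), (0,3)]
arrival = 30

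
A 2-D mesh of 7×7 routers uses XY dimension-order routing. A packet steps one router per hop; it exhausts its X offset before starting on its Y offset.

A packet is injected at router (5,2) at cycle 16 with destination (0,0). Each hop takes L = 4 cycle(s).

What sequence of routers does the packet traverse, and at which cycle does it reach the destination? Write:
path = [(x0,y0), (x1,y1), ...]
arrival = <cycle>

  0. router=(5,2) cycle=16 (inject)
  1. router=(4,2) cycle=20 dir=W
  2. router=(3,2) cycle=24 dir=W
  3. router=(2,2) cycle=28 dir=W
  4. router=(1,2) cycle=32 dir=W
  5. router=(0,2) cycle=36 dir=W
  6. router=(0,1) cycle=40 dir=S
  7. router=(0,0) cycle=44 dir=S

path = [(5,2), (4,2), (3,2), (2,2), (1,2), (0,2), (0,1), (0,0)]
arrival = 44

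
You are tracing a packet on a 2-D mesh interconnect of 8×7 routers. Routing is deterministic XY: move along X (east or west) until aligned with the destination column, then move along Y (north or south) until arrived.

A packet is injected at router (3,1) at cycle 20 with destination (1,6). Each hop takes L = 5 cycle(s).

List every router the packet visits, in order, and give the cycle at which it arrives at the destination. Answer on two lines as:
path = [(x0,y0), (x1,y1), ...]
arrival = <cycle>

#0 — 3,1 | c20
#1 — 2,1 | c25 | W
#2 — 1,1 | c30 | W
#3 — 1,2 | c35 | N
#4 — 1,3 | c40 | N
#5 — 1,4 | c45 | N
#6 — 1,5 | c50 | N
#7 — 1,6 | c55 | N

path = [(3,1), (2,1), (1,1), (1,2), (1,3), (1,4), (1,5), (1,6)]
arrival = 55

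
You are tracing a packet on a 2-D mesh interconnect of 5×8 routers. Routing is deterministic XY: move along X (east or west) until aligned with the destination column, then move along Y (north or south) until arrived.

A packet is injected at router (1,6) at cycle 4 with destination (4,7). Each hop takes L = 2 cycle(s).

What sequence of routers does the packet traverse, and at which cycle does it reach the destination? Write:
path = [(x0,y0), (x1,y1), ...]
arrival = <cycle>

t=4: at (1,6)
t=6: at (2,6) after E
t=8: at (3,6) after E
t=10: at (4,6) after E
t=12: at (4,7) after N

path = [(1,6), (2,6), (3,6), (4,6), (4,7)]
arrival = 12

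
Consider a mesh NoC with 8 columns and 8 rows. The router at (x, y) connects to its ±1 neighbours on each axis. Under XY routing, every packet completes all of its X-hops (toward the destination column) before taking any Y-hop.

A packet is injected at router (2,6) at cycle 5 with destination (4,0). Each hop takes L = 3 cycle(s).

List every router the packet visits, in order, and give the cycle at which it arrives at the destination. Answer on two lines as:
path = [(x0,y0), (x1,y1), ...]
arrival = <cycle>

  0. router=(2,6) cycle=5 (inject)
  1. router=(3,6) cycle=8 dir=E
  2. router=(4,6) cycle=11 dir=E
  3. router=(4,5) cycle=14 dir=S
  4. router=(4,4) cycle=17 dir=S
  5. router=(4,3) cycle=20 dir=S
  6. router=(4,2) cycle=23 dir=S
  7. router=(4,1) cycle=26 dir=S
  8. router=(4,0) cycle=29 dir=S

path = [(2,6), (3,6), (4,6), (4,5), (4,4), (4,3), (4,2), (4,1), (4,0)]
arrival = 29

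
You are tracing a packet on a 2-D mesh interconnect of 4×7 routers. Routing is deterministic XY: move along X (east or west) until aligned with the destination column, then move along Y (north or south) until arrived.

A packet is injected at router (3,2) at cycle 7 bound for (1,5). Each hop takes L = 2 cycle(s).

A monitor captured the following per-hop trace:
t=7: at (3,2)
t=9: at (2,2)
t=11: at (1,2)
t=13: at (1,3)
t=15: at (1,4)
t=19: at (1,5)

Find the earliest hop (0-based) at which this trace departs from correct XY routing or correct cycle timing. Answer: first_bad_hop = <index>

first_bad_hop = 5

check 1→ d=(-1,0) cyc+2: ok
check 2→ d=(-1,0) cyc+2: ok
check 3→ d=(0,1) cyc+2: ok
check 4→ d=(0,1) cyc+2: ok
check 5→ d=(0,1) cyc+4: BAD: Δcyc=4≠L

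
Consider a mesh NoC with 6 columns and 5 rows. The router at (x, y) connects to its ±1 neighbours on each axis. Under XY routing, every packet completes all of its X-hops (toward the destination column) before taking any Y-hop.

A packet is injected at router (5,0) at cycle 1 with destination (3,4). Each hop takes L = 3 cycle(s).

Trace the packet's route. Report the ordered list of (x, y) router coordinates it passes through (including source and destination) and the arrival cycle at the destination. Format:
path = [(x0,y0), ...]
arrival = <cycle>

t=1: at (5,0)
t=4: at (4,0) after W
t=7: at (3,0) after W
t=10: at (3,1) after N
t=13: at (3,2) after N
t=16: at (3,3) after N
t=19: at (3,4) after N

path = [(5,0), (4,0), (3,0), (3,1), (3,2), (3,3), (3,4)]
arrival = 19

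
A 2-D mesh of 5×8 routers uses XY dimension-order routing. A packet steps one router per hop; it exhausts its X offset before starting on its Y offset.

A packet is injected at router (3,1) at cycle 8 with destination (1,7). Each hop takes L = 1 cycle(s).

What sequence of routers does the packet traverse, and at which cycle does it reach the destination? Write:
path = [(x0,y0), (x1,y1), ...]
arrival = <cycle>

[0] x=3 y=1 t=8
[1] x=2 y=1 t=9 →W
[2] x=1 y=1 t=10 →W
[3] x=1 y=2 t=11 →N
[4] x=1 y=3 t=12 →N
[5] x=1 y=4 t=13 →N
[6] x=1 y=5 t=14 →N
[7] x=1 y=6 t=15 →N
[8] x=1 y=7 t=16 →N

path = [(3,1), (2,1), (1,1), (1,2), (1,3), (1,4), (1,5), (1,6), (1,7)]
arrival = 16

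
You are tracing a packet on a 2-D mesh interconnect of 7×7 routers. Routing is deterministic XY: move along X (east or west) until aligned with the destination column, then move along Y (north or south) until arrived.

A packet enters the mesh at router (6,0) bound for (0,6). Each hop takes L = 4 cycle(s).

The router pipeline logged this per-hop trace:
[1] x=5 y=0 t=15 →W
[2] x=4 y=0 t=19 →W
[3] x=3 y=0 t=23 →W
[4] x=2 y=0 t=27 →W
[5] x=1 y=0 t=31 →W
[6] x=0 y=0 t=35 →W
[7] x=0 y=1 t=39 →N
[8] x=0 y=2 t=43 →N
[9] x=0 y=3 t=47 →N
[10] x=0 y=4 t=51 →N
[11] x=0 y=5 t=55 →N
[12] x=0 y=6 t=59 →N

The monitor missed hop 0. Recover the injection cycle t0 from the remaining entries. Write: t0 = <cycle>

cyc[1] = 15 and cyc[k] = t0 + k·L for every k.
Subtract one hop: t0 = 15 − 4 = 11.

t0 = 11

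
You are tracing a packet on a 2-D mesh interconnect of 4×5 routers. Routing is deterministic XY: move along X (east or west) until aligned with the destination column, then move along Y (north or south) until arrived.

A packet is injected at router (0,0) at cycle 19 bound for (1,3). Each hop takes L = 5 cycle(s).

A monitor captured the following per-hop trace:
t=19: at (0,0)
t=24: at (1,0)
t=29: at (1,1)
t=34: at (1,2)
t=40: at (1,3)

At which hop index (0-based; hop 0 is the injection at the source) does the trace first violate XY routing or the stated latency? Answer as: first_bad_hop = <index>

  1: Δx=+1 Δy=+0 Δt=5 [ok]
  2: Δx=+0 Δy=+1 Δt=5 [ok]
  3: Δx=+0 Δy=+1 Δt=5 [ok]
  4: Δx=+0 Δy=+1 Δt=6 [BAD: Δcyc=6≠L]

first_bad_hop = 4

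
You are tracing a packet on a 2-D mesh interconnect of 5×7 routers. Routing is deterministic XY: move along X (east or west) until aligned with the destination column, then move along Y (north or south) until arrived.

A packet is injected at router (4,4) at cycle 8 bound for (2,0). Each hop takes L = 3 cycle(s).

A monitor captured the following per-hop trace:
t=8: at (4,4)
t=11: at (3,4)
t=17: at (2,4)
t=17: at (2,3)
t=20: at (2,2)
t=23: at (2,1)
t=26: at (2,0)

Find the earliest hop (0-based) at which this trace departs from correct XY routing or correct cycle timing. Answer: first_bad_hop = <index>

check 1→ d=(-1,0) cyc+3: ok
check 2→ d=(-1,0) cyc+6: BAD: Δcyc=6≠L

first_bad_hop = 2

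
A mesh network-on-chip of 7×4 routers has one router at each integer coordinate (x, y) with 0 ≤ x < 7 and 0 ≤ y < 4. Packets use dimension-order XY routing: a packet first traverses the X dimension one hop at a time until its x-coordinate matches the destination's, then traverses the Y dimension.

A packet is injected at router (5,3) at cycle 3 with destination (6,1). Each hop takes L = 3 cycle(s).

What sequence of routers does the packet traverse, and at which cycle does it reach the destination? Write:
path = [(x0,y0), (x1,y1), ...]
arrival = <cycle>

t=3: at (5,3)
t=6: at (6,3) after E
t=9: at (6,2) after S
t=12: at (6,1) after S

path = [(5,3), (6,3), (6,2), (6,1)]
arrival = 12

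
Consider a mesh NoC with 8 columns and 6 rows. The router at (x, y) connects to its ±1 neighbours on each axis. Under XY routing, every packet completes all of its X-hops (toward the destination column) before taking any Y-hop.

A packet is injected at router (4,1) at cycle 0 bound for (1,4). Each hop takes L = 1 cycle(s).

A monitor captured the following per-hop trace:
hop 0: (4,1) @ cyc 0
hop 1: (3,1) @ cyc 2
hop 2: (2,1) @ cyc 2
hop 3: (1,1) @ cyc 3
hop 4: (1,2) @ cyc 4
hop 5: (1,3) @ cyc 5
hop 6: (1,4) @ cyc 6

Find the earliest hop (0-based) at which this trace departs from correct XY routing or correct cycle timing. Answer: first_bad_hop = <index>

[1] (-1,+0) / 2c ⇒ BAD: Δcyc=2≠L

first_bad_hop = 1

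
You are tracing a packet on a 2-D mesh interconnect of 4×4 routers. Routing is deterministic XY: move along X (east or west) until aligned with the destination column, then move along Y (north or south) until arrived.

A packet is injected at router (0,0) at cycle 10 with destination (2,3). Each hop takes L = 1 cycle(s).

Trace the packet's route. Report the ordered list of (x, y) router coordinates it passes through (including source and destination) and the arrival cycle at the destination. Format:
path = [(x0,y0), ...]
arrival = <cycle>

path = [(0,0), (1,0), (2,0), (2,1), (2,2), (2,3)]
arrival = 15

#0 — 0,0 | c10
#1 — 1,0 | c11 | E
#2 — 2,0 | c12 | E
#3 — 2,1 | c13 | N
#4 — 2,2 | c14 | N
#5 — 2,3 | c15 | N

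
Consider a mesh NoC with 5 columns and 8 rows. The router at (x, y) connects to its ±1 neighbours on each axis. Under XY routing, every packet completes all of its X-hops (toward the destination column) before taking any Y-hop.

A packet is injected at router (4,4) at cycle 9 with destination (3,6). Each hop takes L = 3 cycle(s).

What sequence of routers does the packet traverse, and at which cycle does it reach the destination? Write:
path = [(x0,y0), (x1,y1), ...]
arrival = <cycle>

path = [(4,4), (3,4), (3,5), (3,6)]
arrival = 18

[0] x=4 y=4 t=9
[1] x=3 y=4 t=12 →W
[2] x=3 y=5 t=15 →N
[3] x=3 y=6 t=18 →N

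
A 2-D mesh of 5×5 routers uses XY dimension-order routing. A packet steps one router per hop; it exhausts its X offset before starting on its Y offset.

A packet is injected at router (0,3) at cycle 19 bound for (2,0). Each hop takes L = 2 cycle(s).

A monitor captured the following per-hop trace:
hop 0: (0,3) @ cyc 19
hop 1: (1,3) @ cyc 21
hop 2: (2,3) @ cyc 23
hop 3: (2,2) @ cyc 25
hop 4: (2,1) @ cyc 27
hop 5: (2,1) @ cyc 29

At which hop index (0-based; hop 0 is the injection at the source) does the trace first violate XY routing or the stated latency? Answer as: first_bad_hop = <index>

first_bad_hop = 5

  1: Δx=+1 Δy=+0 Δt=2 [ok]
  2: Δx=+1 Δy=+0 Δt=2 [ok]
  3: Δx=+0 Δy=-1 Δt=2 [ok]
  4: Δx=+0 Δy=-1 Δt=2 [ok]
  5: Δx=+0 Δy=+0 Δt=2 [BAD: non-unit step]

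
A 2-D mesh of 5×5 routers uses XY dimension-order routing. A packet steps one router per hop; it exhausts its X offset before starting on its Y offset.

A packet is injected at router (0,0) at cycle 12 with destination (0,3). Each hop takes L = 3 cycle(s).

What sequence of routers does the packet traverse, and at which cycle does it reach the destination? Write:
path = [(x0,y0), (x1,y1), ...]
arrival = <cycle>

path = [(0,0), (0,1), (0,2), (0,3)]
arrival = 21

[0] x=0 y=0 t=12
[1] x=0 y=1 t=15 →N
[2] x=0 y=2 t=18 →N
[3] x=0 y=3 t=21 →N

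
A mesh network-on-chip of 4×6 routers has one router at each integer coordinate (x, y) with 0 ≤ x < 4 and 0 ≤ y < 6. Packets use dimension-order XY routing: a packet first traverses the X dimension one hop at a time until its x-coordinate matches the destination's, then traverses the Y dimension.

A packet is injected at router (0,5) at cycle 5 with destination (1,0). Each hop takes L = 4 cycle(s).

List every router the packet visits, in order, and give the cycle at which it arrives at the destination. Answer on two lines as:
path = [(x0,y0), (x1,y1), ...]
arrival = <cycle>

path = [(0,5), (1,5), (1,4), (1,3), (1,2), (1,1), (1,0)]
arrival = 29

src (0,5)  cyc=5
E→(1,5)  cyc=9
S→(1,4)  cyc=13
S→(1,3)  cyc=17
S→(1,2)  cyc=21
S→(1,1)  cyc=25
S→(1,0)  cyc=29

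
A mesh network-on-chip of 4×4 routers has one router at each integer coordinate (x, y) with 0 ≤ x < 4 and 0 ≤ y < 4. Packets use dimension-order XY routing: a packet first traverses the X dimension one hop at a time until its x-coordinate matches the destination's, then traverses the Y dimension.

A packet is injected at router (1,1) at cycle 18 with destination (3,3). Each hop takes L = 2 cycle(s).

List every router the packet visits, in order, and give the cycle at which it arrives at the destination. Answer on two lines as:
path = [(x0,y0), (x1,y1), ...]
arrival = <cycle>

path = [(1,1), (2,1), (3,1), (3,2), (3,3)]
arrival = 26

  0. router=(1,1) cycle=18 (inject)
  1. router=(2,1) cycle=20 dir=E
  2. router=(3,1) cycle=22 dir=E
  3. router=(3,2) cycle=24 dir=N
  4. router=(3,3) cycle=26 dir=N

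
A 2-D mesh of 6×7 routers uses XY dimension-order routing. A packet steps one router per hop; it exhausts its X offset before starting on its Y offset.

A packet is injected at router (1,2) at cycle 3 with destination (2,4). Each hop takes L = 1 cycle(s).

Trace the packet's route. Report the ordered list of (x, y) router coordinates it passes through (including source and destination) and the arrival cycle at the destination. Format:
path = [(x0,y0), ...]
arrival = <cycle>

path = [(1,2), (2,2), (2,3), (2,4)]
arrival = 6

  0. router=(1,2) cycle=3 (inject)
  1. router=(2,2) cycle=4 dir=E
  2. router=(2,3) cycle=5 dir=N
  3. router=(2,4) cycle=6 dir=N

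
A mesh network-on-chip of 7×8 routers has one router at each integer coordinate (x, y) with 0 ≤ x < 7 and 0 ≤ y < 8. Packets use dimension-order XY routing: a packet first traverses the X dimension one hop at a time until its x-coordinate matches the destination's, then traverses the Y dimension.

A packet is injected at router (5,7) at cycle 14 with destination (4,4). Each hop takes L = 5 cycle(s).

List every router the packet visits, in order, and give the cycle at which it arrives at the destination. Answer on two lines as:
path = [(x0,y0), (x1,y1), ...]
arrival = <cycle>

path = [(5,7), (4,7), (4,6), (4,5), (4,4)]
arrival = 34

  0. router=(5,7) cycle=14 (inject)
  1. router=(4,7) cycle=19 dir=W
  2. router=(4,6) cycle=24 dir=S
  3. router=(4,5) cycle=29 dir=S
  4. router=(4,4) cycle=34 dir=S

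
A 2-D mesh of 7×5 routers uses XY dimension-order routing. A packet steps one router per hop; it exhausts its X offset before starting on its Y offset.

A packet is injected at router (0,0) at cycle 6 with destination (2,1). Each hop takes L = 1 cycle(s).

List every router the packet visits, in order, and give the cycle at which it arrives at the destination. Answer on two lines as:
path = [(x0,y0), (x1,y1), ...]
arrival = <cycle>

path = [(0,0), (1,0), (2,0), (2,1)]
arrival = 9

src (0,0)  cyc=6
E→(1,0)  cyc=7
E→(2,0)  cyc=8
N→(2,1)  cyc=9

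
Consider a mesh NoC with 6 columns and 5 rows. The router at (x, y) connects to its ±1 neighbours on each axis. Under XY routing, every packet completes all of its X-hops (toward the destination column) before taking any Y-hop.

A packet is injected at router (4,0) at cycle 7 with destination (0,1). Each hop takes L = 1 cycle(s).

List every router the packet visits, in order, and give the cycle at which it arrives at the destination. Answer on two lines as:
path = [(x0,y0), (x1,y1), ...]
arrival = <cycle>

hop 0: (4,0) @ cyc 7
hop 1: (3,0) @ cyc 8  [W]
hop 2: (2,0) @ cyc 9  [W]
hop 3: (1,0) @ cyc 10  [W]
hop 4: (0,0) @ cyc 11  [W]
hop 5: (0,1) @ cyc 12  [N]

path = [(4,0), (3,0), (2,0), (1,0), (0,0), (0,1)]
arrival = 12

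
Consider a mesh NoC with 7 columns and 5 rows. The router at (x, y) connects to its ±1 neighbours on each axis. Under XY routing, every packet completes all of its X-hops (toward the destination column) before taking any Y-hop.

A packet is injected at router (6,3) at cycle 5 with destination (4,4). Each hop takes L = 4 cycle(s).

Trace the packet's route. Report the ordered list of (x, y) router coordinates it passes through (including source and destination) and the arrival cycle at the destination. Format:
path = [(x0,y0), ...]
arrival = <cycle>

path = [(6,3), (5,3), (4,3), (4,4)]
arrival = 17

#0 — 6,3 | c5
#1 — 5,3 | c9 | W
#2 — 4,3 | c13 | W
#3 — 4,4 | c17 | N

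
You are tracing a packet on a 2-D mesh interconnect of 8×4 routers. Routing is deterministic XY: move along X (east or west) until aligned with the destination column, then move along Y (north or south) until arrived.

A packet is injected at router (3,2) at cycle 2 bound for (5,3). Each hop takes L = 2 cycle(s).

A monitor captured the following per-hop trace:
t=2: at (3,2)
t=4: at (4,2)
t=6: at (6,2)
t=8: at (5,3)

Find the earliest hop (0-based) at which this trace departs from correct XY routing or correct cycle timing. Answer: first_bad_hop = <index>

hop 1: step (+1,+0), +2 cyc — ok
hop 2: step (+2,+0), +2 cyc — BAD: non-unit step

first_bad_hop = 2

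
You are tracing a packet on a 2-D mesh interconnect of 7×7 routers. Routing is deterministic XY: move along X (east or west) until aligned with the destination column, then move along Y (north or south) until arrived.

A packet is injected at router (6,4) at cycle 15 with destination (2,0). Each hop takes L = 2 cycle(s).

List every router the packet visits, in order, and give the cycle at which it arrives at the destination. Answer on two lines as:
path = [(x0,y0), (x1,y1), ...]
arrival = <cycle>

[0] x=6 y=4 t=15
[1] x=5 y=4 t=17 →W
[2] x=4 y=4 t=19 →W
[3] x=3 y=4 t=21 →W
[4] x=2 y=4 t=23 →W
[5] x=2 y=3 t=25 →S
[6] x=2 y=2 t=27 →S
[7] x=2 y=1 t=29 →S
[8] x=2 y=0 t=31 →S

path = [(6,4), (5,4), (4,4), (3,4), (2,4), (2,3), (2,2), (2,1), (2,0)]
arrival = 31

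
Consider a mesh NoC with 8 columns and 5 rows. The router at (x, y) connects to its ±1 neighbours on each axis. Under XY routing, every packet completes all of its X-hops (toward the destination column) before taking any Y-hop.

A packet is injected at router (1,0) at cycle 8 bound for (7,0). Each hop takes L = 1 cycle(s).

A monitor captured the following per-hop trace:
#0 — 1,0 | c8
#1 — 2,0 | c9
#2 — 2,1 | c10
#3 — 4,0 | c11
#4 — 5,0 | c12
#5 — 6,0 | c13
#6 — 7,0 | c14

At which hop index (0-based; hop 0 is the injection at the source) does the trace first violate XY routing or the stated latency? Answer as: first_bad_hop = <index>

[1] (+1,+0) / 1c ⇒ ok
[2] (+0,+1) / 1c ⇒ BAD: Y-move but x=2≠7

first_bad_hop = 2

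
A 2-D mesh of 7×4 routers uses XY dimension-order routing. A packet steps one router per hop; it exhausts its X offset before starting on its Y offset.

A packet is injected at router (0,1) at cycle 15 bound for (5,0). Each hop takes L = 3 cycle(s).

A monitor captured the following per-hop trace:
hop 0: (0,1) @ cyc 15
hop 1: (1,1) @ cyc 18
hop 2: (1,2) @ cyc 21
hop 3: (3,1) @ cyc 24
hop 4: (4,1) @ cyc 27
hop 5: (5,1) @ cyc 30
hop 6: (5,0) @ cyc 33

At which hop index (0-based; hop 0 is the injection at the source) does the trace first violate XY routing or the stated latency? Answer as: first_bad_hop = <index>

first_bad_hop = 2

check 1→ d=(1,0) cyc+3: ok
check 2→ d=(0,1) cyc+3: BAD: Y-move but x=1≠5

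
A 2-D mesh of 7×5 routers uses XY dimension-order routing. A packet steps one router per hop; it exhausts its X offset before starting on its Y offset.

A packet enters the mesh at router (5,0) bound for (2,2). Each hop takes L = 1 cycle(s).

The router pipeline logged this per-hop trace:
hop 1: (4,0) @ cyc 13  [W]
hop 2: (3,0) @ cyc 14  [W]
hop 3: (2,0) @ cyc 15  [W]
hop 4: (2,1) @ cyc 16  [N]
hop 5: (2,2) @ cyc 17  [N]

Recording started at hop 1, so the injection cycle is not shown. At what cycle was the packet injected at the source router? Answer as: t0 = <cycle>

t0 = 12

The first recorded entry is hop 1 at cycle 13.
t0 = cyc[1] − L = 13 − 1 = 12.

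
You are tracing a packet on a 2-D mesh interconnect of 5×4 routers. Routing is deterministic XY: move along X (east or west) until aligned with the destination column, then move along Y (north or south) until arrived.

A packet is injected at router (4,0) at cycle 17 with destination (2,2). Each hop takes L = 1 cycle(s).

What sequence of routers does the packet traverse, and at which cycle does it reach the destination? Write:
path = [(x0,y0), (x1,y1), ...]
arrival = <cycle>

path = [(4,0), (3,0), (2,0), (2,1), (2,2)]
arrival = 21

[0] x=4 y=0 t=17
[1] x=3 y=0 t=18 →W
[2] x=2 y=0 t=19 →W
[3] x=2 y=1 t=20 →N
[4] x=2 y=2 t=21 →N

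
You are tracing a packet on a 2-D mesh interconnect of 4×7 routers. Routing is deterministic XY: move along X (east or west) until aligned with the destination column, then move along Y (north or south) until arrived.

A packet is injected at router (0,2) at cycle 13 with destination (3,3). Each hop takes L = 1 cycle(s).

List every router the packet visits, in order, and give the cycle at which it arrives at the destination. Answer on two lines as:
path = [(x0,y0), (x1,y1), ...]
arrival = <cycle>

src (0,2)  cyc=13
E→(1,2)  cyc=14
E→(2,2)  cyc=15
E→(3,2)  cyc=16
N→(3,3)  cyc=17

path = [(0,2), (1,2), (2,2), (3,2), (3,3)]
arrival = 17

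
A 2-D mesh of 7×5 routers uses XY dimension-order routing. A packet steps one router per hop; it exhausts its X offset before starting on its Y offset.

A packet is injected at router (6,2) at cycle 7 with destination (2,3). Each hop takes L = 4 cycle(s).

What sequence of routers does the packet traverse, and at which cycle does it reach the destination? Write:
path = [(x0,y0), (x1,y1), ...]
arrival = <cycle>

path = [(6,2), (5,2), (4,2), (3,2), (2,2), (2,3)]
arrival = 27

#0 — 6,2 | c7
#1 — 5,2 | c11 | W
#2 — 4,2 | c15 | W
#3 — 3,2 | c19 | W
#4 — 2,2 | c23 | W
#5 — 2,3 | c27 | N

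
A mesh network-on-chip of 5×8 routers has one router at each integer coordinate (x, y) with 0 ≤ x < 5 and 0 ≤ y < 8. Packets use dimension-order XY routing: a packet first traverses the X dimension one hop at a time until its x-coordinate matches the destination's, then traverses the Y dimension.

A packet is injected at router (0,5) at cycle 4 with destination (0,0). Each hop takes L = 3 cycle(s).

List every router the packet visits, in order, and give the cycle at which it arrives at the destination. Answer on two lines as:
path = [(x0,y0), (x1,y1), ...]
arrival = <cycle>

src (0,5)  cyc=4
S→(0,4)  cyc=7
S→(0,3)  cyc=10
S→(0,2)  cyc=13
S→(0,1)  cyc=16
S→(0,0)  cyc=19

path = [(0,5), (0,4), (0,3), (0,2), (0,1), (0,0)]
arrival = 19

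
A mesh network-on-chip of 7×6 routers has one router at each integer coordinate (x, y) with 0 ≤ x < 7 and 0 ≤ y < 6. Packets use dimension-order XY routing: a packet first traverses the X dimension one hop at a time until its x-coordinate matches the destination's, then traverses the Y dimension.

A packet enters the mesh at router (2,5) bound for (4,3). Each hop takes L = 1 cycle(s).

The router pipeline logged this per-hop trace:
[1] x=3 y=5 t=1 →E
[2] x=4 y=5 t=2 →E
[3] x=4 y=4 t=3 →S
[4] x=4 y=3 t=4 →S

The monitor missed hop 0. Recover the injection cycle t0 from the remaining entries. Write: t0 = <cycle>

t0 = 0

cyc[1] = 1 and cyc[k] = t0 + k·L for every k.
t0 = cyc[1] − L = 1 − 1 = 0.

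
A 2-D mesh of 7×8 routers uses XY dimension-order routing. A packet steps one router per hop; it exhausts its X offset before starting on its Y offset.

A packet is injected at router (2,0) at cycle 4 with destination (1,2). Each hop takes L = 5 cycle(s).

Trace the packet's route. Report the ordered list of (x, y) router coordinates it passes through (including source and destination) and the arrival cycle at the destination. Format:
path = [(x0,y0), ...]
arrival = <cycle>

t=4: at (2,0)
t=9: at (1,0) after W
t=14: at (1,1) after N
t=19: at (1,2) after N

path = [(2,0), (1,0), (1,1), (1,2)]
arrival = 19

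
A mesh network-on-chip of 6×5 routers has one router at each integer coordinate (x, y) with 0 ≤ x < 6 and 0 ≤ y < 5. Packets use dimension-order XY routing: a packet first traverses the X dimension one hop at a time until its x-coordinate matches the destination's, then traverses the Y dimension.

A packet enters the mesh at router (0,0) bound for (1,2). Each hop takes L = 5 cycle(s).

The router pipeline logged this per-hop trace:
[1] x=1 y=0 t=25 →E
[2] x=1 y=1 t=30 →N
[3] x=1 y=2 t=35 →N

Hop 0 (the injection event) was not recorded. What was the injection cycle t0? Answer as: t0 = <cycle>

Hop 1 reached at cycle 25; hop k is at t0 + k·L.
t0 = cyc[1] − L = 25 − 5 = 20.

t0 = 20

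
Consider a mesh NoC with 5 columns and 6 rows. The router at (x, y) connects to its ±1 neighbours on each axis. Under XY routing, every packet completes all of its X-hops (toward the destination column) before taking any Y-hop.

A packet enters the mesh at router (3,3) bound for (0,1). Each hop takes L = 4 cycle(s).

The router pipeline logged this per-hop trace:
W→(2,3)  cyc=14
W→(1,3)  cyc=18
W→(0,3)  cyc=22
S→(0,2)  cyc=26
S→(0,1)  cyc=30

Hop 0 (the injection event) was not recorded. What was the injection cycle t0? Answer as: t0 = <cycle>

t0 = 10

cyc[1] = 14 and cyc[k] = t0 + k·L for every k.
So t0 = 14 − 1·4 = 10.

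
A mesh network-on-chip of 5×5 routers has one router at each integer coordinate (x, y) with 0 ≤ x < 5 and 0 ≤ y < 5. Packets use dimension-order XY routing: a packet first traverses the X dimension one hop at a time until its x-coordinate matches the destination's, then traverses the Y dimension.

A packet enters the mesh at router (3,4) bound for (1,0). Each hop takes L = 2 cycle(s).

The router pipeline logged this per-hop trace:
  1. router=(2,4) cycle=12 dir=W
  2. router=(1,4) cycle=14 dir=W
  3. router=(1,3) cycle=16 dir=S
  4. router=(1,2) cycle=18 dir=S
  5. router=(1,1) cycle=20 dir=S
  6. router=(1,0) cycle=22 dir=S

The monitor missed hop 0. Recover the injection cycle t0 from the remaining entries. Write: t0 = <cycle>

At hop 1 the cycle is 12; in general cyc_k = t0 + kL.
So t0 = 12 − 1·2 = 10.

t0 = 10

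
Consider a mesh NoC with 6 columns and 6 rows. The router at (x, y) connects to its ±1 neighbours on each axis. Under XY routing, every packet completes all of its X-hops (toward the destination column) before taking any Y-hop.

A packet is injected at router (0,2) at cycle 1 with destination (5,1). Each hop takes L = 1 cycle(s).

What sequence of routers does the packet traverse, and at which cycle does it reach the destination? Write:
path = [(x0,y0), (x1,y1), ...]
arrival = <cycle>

path = [(0,2), (1,2), (2,2), (3,2), (4,2), (5,2), (5,1)]
arrival = 7

  0. router=(0,2) cycle=1 (inject)
  1. router=(1,2) cycle=2 dir=E
  2. router=(2,2) cycle=3 dir=E
  3. router=(3,2) cycle=4 dir=E
  4. router=(4,2) cycle=5 dir=E
  5. router=(5,2) cycle=6 dir=E
  6. router=(5,1) cycle=7 dir=S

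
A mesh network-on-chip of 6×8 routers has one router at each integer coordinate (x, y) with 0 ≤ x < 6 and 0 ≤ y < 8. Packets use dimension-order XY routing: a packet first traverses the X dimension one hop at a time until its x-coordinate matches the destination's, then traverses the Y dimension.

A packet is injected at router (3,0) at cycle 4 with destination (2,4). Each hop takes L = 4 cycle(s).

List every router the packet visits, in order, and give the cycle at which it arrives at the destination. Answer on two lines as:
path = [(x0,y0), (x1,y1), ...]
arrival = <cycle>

path = [(3,0), (2,0), (2,1), (2,2), (2,3), (2,4)]
arrival = 24

[0] x=3 y=0 t=4
[1] x=2 y=0 t=8 →W
[2] x=2 y=1 t=12 →N
[3] x=2 y=2 t=16 →N
[4] x=2 y=3 t=20 →N
[5] x=2 y=4 t=24 →N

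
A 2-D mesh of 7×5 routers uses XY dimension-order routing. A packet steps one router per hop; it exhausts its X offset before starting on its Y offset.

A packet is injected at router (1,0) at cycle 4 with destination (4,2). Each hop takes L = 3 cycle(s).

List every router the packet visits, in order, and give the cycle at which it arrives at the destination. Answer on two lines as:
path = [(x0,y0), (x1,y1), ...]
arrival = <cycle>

  0. router=(1,0) cycle=4 (inject)
  1. router=(2,0) cycle=7 dir=E
  2. router=(3,0) cycle=10 dir=E
  3. router=(4,0) cycle=13 dir=E
  4. router=(4,1) cycle=16 dir=N
  5. router=(4,2) cycle=19 dir=N

path = [(1,0), (2,0), (3,0), (4,0), (4,1), (4,2)]
arrival = 19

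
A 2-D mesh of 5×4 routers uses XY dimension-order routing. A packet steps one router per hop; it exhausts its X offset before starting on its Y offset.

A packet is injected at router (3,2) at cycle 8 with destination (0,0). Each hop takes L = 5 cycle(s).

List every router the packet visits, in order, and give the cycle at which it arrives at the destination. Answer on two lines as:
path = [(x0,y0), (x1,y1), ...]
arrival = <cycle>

path = [(3,2), (2,2), (1,2), (0,2), (0,1), (0,0)]
arrival = 33

#0 — 3,2 | c8
#1 — 2,2 | c13 | W
#2 — 1,2 | c18 | W
#3 — 0,2 | c23 | W
#4 — 0,1 | c28 | S
#5 — 0,0 | c33 | S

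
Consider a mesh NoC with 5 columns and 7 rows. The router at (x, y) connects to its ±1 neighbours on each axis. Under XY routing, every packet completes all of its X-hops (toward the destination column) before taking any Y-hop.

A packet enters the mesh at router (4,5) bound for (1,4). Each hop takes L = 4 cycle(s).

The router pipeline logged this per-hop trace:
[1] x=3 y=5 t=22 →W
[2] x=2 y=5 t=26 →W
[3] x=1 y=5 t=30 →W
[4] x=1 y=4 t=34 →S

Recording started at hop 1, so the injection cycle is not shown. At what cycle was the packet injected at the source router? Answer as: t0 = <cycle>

t0 = 18

At hop 1 the cycle is 22; in general cyc_k = t0 + kL.
Therefore t0 = 22 − L = 18.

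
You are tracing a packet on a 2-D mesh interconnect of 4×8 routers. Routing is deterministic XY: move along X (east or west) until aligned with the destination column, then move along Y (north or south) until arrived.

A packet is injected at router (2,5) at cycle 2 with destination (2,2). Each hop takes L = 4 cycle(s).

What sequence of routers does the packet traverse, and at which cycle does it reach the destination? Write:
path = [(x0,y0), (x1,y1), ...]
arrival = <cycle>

path = [(2,5), (2,4), (2,3), (2,2)]
arrival = 14

hop 0: (2,5) @ cyc 2
hop 1: (2,4) @ cyc 6  [S]
hop 2: (2,3) @ cyc 10  [S]
hop 3: (2,2) @ cyc 14  [S]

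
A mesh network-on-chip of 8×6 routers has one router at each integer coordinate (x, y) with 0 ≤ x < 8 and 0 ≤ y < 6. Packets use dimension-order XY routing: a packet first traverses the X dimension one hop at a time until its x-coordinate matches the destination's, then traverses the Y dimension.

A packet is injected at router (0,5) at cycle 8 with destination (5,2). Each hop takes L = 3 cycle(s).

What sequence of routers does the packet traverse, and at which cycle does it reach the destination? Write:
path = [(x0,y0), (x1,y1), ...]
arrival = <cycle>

src (0,5)  cyc=8
E→(1,5)  cyc=11
E→(2,5)  cyc=14
E→(3,5)  cyc=17
E→(4,5)  cyc=20
E→(5,5)  cyc=23
S→(5,4)  cyc=26
S→(5,3)  cyc=29
S→(5,2)  cyc=32

path = [(0,5), (1,5), (2,5), (3,5), (4,5), (5,5), (5,4), (5,3), (5,2)]
arrival = 32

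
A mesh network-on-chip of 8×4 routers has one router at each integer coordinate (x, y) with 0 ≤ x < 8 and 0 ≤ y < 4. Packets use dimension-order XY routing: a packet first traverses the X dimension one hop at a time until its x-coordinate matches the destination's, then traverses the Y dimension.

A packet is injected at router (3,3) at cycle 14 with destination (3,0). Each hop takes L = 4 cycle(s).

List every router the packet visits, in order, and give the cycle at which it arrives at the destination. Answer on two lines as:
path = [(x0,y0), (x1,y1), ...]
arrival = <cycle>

t=14: at (3,3)
t=18: at (3,2) after S
t=22: at (3,1) after S
t=26: at (3,0) after S

path = [(3,3), (3,2), (3,1), (3,0)]
arrival = 26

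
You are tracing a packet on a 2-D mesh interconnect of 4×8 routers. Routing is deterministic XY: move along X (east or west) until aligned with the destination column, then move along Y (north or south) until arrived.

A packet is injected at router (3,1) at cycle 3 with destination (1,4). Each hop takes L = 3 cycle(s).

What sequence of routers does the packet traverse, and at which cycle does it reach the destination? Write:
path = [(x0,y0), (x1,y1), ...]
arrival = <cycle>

path = [(3,1), (2,1), (1,1), (1,2), (1,3), (1,4)]
arrival = 18

#0 — 3,1 | c3
#1 — 2,1 | c6 | W
#2 — 1,1 | c9 | W
#3 — 1,2 | c12 | N
#4 — 1,3 | c15 | N
#5 — 1,4 | c18 | N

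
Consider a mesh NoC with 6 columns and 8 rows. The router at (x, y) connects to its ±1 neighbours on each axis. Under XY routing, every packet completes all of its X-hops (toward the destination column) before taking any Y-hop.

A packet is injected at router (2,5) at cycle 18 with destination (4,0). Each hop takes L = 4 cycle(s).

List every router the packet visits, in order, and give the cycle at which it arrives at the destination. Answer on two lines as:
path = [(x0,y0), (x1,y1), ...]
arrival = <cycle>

path = [(2,5), (3,5), (4,5), (4,4), (4,3), (4,2), (4,1), (4,0)]
arrival = 46

src (2,5)  cyc=18
E→(3,5)  cyc=22
E→(4,5)  cyc=26
S→(4,4)  cyc=30
S→(4,3)  cyc=34
S→(4,2)  cyc=38
S→(4,1)  cyc=42
S→(4,0)  cyc=46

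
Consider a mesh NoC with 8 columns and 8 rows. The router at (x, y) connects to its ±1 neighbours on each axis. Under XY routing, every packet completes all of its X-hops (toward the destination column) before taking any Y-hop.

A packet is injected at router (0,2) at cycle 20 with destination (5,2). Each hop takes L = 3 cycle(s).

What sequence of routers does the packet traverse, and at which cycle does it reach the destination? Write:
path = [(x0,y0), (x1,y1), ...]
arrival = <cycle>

path = [(0,2), (1,2), (2,2), (3,2), (4,2), (5,2)]
arrival = 35

  0. router=(0,2) cycle=20 (inject)
  1. router=(1,2) cycle=23 dir=E
  2. router=(2,2) cycle=26 dir=E
  3. router=(3,2) cycle=29 dir=E
  4. router=(4,2) cycle=32 dir=E
  5. router=(5,2) cycle=35 dir=E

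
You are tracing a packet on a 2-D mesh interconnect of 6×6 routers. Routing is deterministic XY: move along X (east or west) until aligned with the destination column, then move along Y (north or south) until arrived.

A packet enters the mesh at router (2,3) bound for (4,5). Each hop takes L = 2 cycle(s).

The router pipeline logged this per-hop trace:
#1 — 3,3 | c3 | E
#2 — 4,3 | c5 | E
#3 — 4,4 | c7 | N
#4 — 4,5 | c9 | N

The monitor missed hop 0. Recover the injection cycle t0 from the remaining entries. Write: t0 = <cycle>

The first recorded entry is hop 1 at cycle 3.
t0 = cyc[1] − L = 3 − 2 = 1.

t0 = 1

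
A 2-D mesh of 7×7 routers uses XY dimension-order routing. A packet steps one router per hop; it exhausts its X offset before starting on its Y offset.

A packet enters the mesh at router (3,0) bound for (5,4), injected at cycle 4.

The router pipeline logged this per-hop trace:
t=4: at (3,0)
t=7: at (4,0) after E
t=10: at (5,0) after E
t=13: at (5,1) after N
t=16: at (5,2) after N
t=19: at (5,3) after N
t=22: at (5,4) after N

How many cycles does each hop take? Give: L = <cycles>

L = 3

cyc[1] − cyc[0] = 7 − 4 = 3.
Each hop adds L, hence L = 3.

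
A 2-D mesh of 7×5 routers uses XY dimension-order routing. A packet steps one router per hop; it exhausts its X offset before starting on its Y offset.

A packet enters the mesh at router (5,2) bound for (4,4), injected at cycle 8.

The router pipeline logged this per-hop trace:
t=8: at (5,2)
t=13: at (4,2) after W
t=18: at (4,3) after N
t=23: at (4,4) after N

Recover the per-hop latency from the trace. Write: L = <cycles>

L = 5

Δcyc across hop 0→1: 13 − 8 = 5.
Per-hop latency L = Δcyc = 5.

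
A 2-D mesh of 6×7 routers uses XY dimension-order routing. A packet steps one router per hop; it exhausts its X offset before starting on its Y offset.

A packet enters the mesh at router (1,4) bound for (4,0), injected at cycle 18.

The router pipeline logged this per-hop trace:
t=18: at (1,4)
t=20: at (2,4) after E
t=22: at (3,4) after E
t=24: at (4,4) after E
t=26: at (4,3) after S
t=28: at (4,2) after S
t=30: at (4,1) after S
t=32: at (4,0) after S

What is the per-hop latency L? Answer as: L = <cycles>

Δcyc across hop 0→1: 20 − 18 = 2.
Per-hop latency L = Δcyc = 2.

L = 2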